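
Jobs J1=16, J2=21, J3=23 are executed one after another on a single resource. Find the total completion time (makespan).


Sequential makespan: sum all processing times
= 16 + 21 + 23
= 60 time units


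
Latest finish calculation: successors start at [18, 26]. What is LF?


LF = min of all successor start times
Successors start at: [18, 26]
LF = min(18, 26)
= 18


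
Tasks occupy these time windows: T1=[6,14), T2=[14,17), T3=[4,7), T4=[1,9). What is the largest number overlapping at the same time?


Check each time point for overlaps:
  t=6: 3 tasks active (T1, T3, T4)
Max concurrent = 3


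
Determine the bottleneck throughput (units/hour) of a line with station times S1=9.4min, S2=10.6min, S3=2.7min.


Bottleneck = longest station time
Station times: [9.4, 10.6, 2.7]
Max = 10.6 min
Rate = 60 / 10.6
= 5.66 units/hour (bottleneck: 10.6min)


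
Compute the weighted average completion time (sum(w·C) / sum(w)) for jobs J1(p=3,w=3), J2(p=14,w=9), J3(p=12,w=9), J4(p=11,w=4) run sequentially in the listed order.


Completion times:
  J1: C=3, w×C=3×3=9
  J2: C=17, w×C=9×17=153
  J3: C=29, w×C=9×29=261
  J4: C=40, w×C=4×40=160
Sum w×C = 583
Sum w = 25
Weighted avg = 583/25
= 23.32


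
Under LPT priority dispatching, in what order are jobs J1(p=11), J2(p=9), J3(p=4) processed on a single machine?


LPT: sort by longest processing time first
  J1: p=11
  J2: p=9
  J3: p=4
Order: J1 → J2 → J3


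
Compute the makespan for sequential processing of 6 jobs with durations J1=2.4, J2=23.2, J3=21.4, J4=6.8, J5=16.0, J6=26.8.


Sequential makespan: sum all processing times
= 2.4 + 23.2 + 21.4 + 6.8 + 16.0 + 26.8
= 96.6 time units


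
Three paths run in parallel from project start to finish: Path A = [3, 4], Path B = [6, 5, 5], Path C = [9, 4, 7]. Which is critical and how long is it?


Path A: 3 + 4 = 7
Path B: 6 + 5 + 5 = 16
Path C: 9 + 4 + 7 = 20
Critical path = longest = max(7, 16, 20)
= 20 (Path C)


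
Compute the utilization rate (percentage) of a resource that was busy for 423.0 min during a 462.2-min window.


Utilization = busy / total × 100
= 423.0 / 462.2 × 100
= 91.5%


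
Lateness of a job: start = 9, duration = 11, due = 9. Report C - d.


Completion = 9 + 11 = 20
Lateness = C - d = 20 - 9
= 11


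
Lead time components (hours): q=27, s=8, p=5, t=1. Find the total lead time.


Lead time = queue + setup + processing + transit
= 27 + 8 + 5 + 1
= 41 hours


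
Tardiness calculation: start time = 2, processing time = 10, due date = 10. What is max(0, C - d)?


Completion = start + processing = 2 + 10 = 12
Tardiness = max(0, C - d) = max(0, 12 - 10)
= max(0, 2)
= 2


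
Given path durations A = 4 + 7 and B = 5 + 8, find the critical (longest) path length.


Path A: 4 + 7 = 11
Path B: 5 + 8 = 13
Critical path = longest = max(11, 13)
= 13 (Path B)


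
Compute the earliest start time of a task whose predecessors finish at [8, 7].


ES = max of all predecessor completion times
Predecessors: [8, 7]
ES = max(8, 7)
= 8


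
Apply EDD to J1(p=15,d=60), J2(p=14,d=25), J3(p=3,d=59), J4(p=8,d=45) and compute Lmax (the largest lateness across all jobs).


EDD order: J2 → J4 → J3 → J1
Completion and lateness:
  J2: C=14, d=25, L=14-25=-11
  J4: C=22, d=45, L=22-45=-23
  J3: C=25, d=59, L=25-59=-34
  J1: C=40, d=60, L=40-60=-20
Lmax = max(-11, -23, -34, -20)
= -11


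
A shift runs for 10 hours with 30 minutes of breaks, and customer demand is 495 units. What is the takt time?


Available = 10×60 - 30 = 570 min
Takt time = 570 / 495
= 1.15 min/unit


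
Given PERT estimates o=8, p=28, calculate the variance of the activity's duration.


σ² = ((p - o) / 6)² = (p - o)² / 36
= (28 - 8)² / 36
= 20² / 36
= 400 / 36
= 11.1111


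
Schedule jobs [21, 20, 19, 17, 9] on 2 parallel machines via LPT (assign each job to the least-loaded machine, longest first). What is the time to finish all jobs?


Jobs (LPT sorted): [21, 20, 19, 17, 9]
Machines: 2
  J=21 → Machine 1 (load: 0+21=21)
  J=20 → Machine 2 (load: 0+20=20)
  J=19 → Machine 2 (load: 20+19=39)
  J=17 → Machine 1 (load: 21+17=38)
  J=9 → Machine 1 (load: 38+9=47)
Machine loads: [47, 39]
Makespan = max = 47 time units


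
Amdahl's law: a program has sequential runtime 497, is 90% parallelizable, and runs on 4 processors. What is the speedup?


Amdahl's law: T_p = T × ((1-p) + p/N)
= 497 × ((1-0.9) + 0.9/4)
= 497 × (0.10 + 0.2250)
= 497 × 0.3250
= 161.52
Speedup = 497/161.52
= 3.08×


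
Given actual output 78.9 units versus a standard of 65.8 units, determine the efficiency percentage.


Efficiency = (actual / standard) × 100
= (78.9 / 65.8) × 100
= 119.9%


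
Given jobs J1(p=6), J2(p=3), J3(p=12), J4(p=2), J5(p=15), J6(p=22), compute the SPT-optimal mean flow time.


SPT order: J4 → J2 → J1 → J3 → J5 → J6
Completion times:
  J4: C=2
  J2: C=5
  J1: C=11
  J3: C=23
  J5: C=38
  J6: C=60
Sum = 139, n = 6
Mean flow = 139/6
= 23.17


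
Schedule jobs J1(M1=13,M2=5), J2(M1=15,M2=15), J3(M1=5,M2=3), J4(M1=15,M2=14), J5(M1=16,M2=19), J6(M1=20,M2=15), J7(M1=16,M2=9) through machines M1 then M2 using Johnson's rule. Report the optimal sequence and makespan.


Johnson's rule:
Group 1 (M1≤M2, sort by M1): ['J2', 'J5']
Group 2 (M1>M2, sort desc M2): ['J6', 'J4', 'J7', 'J1', 'J3']
Sequence: J2 → J5 → J6 → J4 → J7 → J1 → J3
Makespan calculation:
  J2: M1 done=15, M2 done=30
  J5: M1 done=31, M2 done=50
  J6: M1 done=51, M2 done=66
  J4: M1 done=66, M2 done=80
  J7: M1 done=82, M2 done=91
  J1: M1 done=95, M2 done=100
  J3: M1 done=100, M2 done=103
= Sequence: J2 → J5 → J6 → J4 → J7 → J1 → J3, Makespan: 103


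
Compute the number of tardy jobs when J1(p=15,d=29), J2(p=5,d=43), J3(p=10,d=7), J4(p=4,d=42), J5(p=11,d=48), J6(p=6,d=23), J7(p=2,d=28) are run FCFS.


Completion vs due date:
  J1: C=15, d=29 → on time
  J2: C=20, d=43 → on time
  J3: C=30, d=7 → TARDY
  J4: C=34, d=42 → on time
  J5: C=45, d=48 → on time
  J6: C=51, d=23 → TARDY
  J7: C=53, d=28 → TARDY
Tardy jobs: J3, J6, J7
Count = 3


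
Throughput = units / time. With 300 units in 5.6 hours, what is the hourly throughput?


Throughput = units / time
= 300 / 5.6
= 53.6 units/hour


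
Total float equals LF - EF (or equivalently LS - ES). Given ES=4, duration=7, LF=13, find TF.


EF = ES + duration = 4 + 7 = 11
LS = LF - duration = 13 - 7 = 6
Total Float = LF - EF = 13 - 11
(or LS - ES = 6 - 4)
= 2


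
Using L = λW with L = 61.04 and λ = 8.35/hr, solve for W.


Little's law: L = λW → W = L / λ
= 61.04 / 8.35
= 7.31 hours


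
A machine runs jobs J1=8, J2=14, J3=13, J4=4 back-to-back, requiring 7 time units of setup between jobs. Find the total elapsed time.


Makespan = Σ processing + (n-1) × setup
= (8 + 14 + 13 + 4) + (4-1)×7
= 39 + 21
= 60 time units


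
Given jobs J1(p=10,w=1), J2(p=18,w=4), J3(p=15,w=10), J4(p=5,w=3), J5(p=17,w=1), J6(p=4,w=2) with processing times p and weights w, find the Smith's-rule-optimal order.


WSPT (Smith's rule): sort by p/w ascending
  J3: p/w = 15/10 = 1.500
  J4: p/w = 5/3 = 1.667
  J6: p/w = 4/2 = 2.000
  J2: p/w = 18/4 = 4.500
  J1: p/w = 10/1 = 10.000
  J5: p/w = 17/1 = 17.000
Order: J3 → J4 → J6 → J2 → J1 → J5


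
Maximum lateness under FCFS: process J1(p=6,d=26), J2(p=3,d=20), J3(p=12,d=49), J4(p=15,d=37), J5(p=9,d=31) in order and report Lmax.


Lateness per job (L = C - d):
  J1: C=6, d=26, L=-20
  J2: C=9, d=20, L=-11
  J3: C=21, d=49, L=-28
  J4: C=36, d=37, L=-1
  J5: C=45, d=31, L=14
Lmax = max(-20, -11, -28, -1, 14)
= 14


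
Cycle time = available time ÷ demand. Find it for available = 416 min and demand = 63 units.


Cycle time = available time / demand
= 416 / 63
= 6.60 min/unit


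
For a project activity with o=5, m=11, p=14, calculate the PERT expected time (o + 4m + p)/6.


te = (o + 4m + p) / 6
= (5 + 4×11 + 14) / 6
= (5 + 44 + 14) / 6
= 63 / 6
= 10.50


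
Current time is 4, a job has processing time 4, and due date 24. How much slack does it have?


Slack = due - current_time - processing
= 24 - 4 - 4
= 16


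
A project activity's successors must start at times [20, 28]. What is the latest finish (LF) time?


LF = min of all successor start times
Successors start at: [20, 28]
LF = min(20, 28)
= 20


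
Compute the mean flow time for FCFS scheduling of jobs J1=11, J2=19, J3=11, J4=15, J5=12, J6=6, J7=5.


Completion times:
  J1: completes at 11
  J2: completes at 30
  J3: completes at 41
  J4: completes at 56
  J5: completes at 68
  J6: completes at 74
  J7: completes at 79
Sum = 359
Average = 359/7
= 51.29


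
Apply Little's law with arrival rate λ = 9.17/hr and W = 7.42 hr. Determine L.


Little's law: L = λ × W
= 9.17 × 7.42
= 68.04


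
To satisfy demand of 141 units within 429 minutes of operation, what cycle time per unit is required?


Cycle time = available time / demand
= 429 / 141
= 3.04 min/unit


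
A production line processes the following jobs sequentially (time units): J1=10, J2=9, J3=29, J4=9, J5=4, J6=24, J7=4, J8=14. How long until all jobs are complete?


Sequential makespan: sum all processing times
= 10 + 9 + 29 + 9 + 4 + 24 + 4 + 14
= 103 time units


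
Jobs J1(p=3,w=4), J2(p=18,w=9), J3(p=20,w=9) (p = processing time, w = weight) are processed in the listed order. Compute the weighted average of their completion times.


Completion times:
  J1: C=3, w×C=4×3=12
  J2: C=21, w×C=9×21=189
  J3: C=41, w×C=9×41=369
Sum w×C = 570
Sum w = 22
Weighted avg = 570/22
= 25.91


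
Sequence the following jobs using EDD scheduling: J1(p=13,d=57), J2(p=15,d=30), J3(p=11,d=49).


EDD: sort by earliest due date
  J2: d=30, p=15
  J3: d=49, p=11
  J1: d=57, p=13
Order: J2 → J3 → J1


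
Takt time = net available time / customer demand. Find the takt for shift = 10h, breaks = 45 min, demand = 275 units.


Available = 10×60 - 45 = 555 min
Takt time = 555 / 275
= 2.02 min/unit


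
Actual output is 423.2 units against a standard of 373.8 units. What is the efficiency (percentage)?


Efficiency = (actual / standard) × 100
= (423.2 / 373.8) × 100
= 113.2%


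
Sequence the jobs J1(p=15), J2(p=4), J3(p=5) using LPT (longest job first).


LPT: sort by longest processing time first
  J1: p=15
  J3: p=5
  J2: p=4
Order: J1 → J3 → J2


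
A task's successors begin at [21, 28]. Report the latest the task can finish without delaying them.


LF = min of all successor start times
Successors start at: [21, 28]
LF = min(21, 28)
= 21


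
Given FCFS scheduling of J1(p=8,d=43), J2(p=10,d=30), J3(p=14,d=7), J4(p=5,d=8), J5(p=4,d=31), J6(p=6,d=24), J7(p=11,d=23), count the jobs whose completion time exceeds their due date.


Completion vs due date:
  J1: C=8, d=43 → on time
  J2: C=18, d=30 → on time
  J3: C=32, d=7 → TARDY
  J4: C=37, d=8 → TARDY
  J5: C=41, d=31 → TARDY
  J6: C=47, d=24 → TARDY
  J7: C=58, d=23 → TARDY
Tardy jobs: J3, J4, J5, J6, J7
Count = 5


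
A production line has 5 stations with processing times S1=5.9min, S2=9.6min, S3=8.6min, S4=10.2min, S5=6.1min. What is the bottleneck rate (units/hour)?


Bottleneck = longest station time
Station times: [5.9, 9.6, 8.6, 10.2, 6.1]
Max = 10.2 min
Rate = 60 / 10.2
= 5.88 units/hour (bottleneck: 10.2min)


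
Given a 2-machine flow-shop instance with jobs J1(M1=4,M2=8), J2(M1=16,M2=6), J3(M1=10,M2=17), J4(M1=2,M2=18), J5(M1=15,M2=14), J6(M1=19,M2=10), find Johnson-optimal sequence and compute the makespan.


Johnson's rule:
Group 1 (M1≤M2, sort by M1): ['J4', 'J1', 'J3']
Group 2 (M1>M2, sort desc M2): ['J5', 'J6', 'J2']
Sequence: J4 → J1 → J3 → J5 → J6 → J2
Makespan calculation:
  J4: M1 done=2, M2 done=20
  J1: M1 done=6, M2 done=28
  J3: M1 done=16, M2 done=45
  J5: M1 done=31, M2 done=59
  J6: M1 done=50, M2 done=69
  J2: M1 done=66, M2 done=75
= Sequence: J4 → J1 → J3 → J5 → J6 → J2, Makespan: 75


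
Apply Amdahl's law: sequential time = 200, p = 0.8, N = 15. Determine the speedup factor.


Amdahl's law: T_p = T × ((1-p) + p/N)
= 200 × ((1-0.8) + 0.8/15)
= 200 × (0.20 + 0.0533)
= 200 × 0.2533
= 50.67
Speedup = 200/50.67
= 3.95×


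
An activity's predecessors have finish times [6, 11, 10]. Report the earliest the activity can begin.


ES = max of all predecessor completion times
Predecessors: [6, 11, 10]
ES = max(6, 11, 10)
= 11


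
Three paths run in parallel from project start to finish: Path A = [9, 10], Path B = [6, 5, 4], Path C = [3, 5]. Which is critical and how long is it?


Path A: 9 + 10 = 19
Path B: 6 + 5 + 4 = 15
Path C: 3 + 5 = 8
Critical path = longest = max(19, 15, 8)
= 19 (Path A)


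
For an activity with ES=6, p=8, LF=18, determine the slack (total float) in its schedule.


EF = ES + duration = 6 + 8 = 14
LS = LF - duration = 18 - 8 = 10
Total Float = LF - EF = 18 - 14
(or LS - ES = 10 - 6)
= 4


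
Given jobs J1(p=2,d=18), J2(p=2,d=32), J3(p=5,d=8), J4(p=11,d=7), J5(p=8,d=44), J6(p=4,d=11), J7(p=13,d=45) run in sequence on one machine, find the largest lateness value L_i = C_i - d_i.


Lateness per job (L = C - d):
  J1: C=2, d=18, L=-16
  J2: C=4, d=32, L=-28
  J3: C=9, d=8, L=1
  J4: C=20, d=7, L=13
  J5: C=28, d=44, L=-16
  J6: C=32, d=11, L=21
  J7: C=45, d=45, L=0
Lmax = max(-16, -28, 1, 13, -16, 21, 0)
= 21


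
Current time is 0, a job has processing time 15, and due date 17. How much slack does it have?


Slack = due - current_time - processing
= 17 - 0 - 15
= 2


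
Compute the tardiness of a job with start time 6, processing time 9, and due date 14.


Completion = start + processing = 6 + 9 = 15
Tardiness = max(0, C - d) = max(0, 15 - 14)
= max(0, 1)
= 1


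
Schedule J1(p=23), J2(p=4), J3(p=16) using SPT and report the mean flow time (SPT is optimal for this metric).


SPT order: J2 → J3 → J1
Completion times:
  J2: C=4
  J3: C=20
  J1: C=43
Sum = 67, n = 3
Mean flow = 67/3
= 22.33


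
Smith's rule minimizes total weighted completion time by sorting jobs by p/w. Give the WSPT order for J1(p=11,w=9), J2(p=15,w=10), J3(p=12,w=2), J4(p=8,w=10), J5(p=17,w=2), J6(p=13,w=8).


WSPT (Smith's rule): sort by p/w ascending
  J4: p/w = 8/10 = 0.800
  J1: p/w = 11/9 = 1.222
  J2: p/w = 15/10 = 1.500
  J6: p/w = 13/8 = 1.625
  J3: p/w = 12/2 = 6.000
  J5: p/w = 17/2 = 8.500
Order: J4 → J1 → J2 → J6 → J3 → J5


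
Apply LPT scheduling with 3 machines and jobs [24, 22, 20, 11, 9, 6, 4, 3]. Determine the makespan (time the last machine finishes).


Jobs (LPT sorted): [24, 22, 20, 11, 9, 6, 4, 3]
Machines: 3
  J=24 → Machine 1 (load: 0+24=24)
  J=22 → Machine 2 (load: 0+22=22)
  J=20 → Machine 3 (load: 0+20=20)
  J=11 → Machine 3 (load: 20+11=31)
  J=9 → Machine 2 (load: 22+9=31)
  J=6 → Machine 1 (load: 24+6=30)
  J=4 → Machine 1 (load: 30+4=34)
  J=3 → Machine 2 (load: 31+3=34)
Machine loads: [34, 34, 31]
Makespan = max = 34 time units


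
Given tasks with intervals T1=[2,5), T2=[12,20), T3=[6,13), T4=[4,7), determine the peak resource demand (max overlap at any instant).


Check each time point for overlaps:
  t=4: 2 tasks active (T1, T4)
Max concurrent = 2


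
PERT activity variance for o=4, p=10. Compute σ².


σ² = ((p - o) / 6)² = (p - o)² / 36
= (10 - 4)² / 36
= 6² / 36
= 36 / 36
= 1.0000


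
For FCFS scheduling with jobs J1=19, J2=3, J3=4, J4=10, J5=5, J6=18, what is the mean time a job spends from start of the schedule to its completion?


Completion times:
  J1: completes at 19
  J2: completes at 22
  J3: completes at 26
  J4: completes at 36
  J5: completes at 41
  J6: completes at 59
Sum = 203
Average = 203/6
= 33.83


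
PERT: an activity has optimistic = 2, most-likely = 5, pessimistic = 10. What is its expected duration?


te = (o + 4m + p) / 6
= (2 + 4×5 + 10) / 6
= (2 + 20 + 10) / 6
= 32 / 6
= 5.33


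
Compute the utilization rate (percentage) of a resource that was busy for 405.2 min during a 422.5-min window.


Utilization = busy / total × 100
= 405.2 / 422.5 × 100
= 95.9%


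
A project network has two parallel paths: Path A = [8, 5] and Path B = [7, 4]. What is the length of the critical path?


Path A: 8 + 5 = 13
Path B: 7 + 4 = 11
Critical path = longest = max(13, 11)
= 13 (Path A)


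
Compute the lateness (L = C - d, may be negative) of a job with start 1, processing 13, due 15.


Completion = 1 + 13 = 14
Lateness = C - d = 14 - 15
= -1


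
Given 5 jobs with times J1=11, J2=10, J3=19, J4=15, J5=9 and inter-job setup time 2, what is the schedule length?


Makespan = Σ processing + (n-1) × setup
= (11 + 10 + 19 + 15 + 9) + (5-1)×2
= 64 + 8
= 72 time units


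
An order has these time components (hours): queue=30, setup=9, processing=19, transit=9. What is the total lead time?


Lead time = queue + setup + processing + transit
= 30 + 9 + 19 + 9
= 67 hours


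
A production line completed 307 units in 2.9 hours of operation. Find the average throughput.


Throughput = units / time
= 307 / 2.9
= 105.9 units/hour


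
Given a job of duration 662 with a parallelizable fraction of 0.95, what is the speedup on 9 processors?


Amdahl's law: T_p = T × ((1-p) + p/N)
= 662 × ((1-0.95) + 0.95/9)
= 662 × (0.05 + 0.1056)
= 662 × 0.1556
= 102.98
Speedup = 662/102.98
= 6.43×


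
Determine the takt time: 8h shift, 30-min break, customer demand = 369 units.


Available = 8×60 - 30 = 450 min
Takt time = 450 / 369
= 1.22 min/unit


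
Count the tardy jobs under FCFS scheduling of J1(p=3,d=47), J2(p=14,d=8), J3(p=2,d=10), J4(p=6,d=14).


Completion vs due date:
  J1: C=3, d=47 → on time
  J2: C=17, d=8 → TARDY
  J3: C=19, d=10 → TARDY
  J4: C=25, d=14 → TARDY
Tardy jobs: J2, J3, J4
Count = 3


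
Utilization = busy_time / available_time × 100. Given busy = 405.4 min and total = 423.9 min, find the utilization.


Utilization = busy / total × 100
= 405.4 / 423.9 × 100
= 95.6%


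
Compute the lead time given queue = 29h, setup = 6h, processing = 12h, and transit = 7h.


Lead time = queue + setup + processing + transit
= 29 + 6 + 12 + 7
= 54 hours


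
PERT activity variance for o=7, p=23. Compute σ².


σ² = ((p - o) / 6)² = (p - o)² / 36
= (23 - 7)² / 36
= 16² / 36
= 256 / 36
= 7.1111


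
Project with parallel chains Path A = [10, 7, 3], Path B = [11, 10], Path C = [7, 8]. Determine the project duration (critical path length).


Path A: 10 + 7 + 3 = 20
Path B: 11 + 10 = 21
Path C: 7 + 8 = 15
Critical path = longest = max(20, 21, 15)
= 21 (Path B)


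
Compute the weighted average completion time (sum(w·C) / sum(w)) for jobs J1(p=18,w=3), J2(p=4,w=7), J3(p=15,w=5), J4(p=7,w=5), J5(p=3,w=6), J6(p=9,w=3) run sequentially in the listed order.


Completion times:
  J1: C=18, w×C=3×18=54
  J2: C=22, w×C=7×22=154
  J3: C=37, w×C=5×37=185
  J4: C=44, w×C=5×44=220
  J5: C=47, w×C=6×47=282
  J6: C=56, w×C=3×56=168
Sum w×C = 1063
Sum w = 29
Weighted avg = 1063/29
= 36.66


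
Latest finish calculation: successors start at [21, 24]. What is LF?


LF = min of all successor start times
Successors start at: [21, 24]
LF = min(21, 24)
= 21


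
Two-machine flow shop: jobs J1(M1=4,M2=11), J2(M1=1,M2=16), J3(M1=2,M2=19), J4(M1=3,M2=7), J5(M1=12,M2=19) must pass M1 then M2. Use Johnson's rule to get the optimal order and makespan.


Johnson's rule:
Group 1 (M1≤M2, sort by M1): ['J2', 'J3', 'J4', 'J1', 'J5']
Group 2 (M1>M2, sort desc M2): []
Sequence: J2 → J3 → J4 → J1 → J5
Makespan calculation:
  J2: M1 done=1, M2 done=17
  J3: M1 done=3, M2 done=36
  J4: M1 done=6, M2 done=43
  J1: M1 done=10, M2 done=54
  J5: M1 done=22, M2 done=73
= Sequence: J2 → J3 → J4 → J1 → J5, Makespan: 73


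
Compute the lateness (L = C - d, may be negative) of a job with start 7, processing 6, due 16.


Completion = 7 + 6 = 13
Lateness = C - d = 13 - 16
= -3


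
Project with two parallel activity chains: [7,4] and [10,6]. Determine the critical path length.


Path A: 7 + 4 = 11
Path B: 10 + 6 = 16
Critical path = longest = max(11, 16)
= 16 (Path B)


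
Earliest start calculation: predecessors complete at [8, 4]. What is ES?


ES = max of all predecessor completion times
Predecessors: [8, 4]
ES = max(8, 4)
= 8


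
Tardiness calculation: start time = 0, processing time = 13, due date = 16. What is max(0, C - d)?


Completion = start + processing = 0 + 13 = 13
Tardiness = max(0, C - d) = max(0, 13 - 16)
= max(0, -3)
= 0


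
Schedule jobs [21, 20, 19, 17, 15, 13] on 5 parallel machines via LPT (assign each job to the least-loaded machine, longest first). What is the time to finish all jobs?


Jobs (LPT sorted): [21, 20, 19, 17, 15, 13]
Machines: 5
  J=21 → Machine 1 (load: 0+21=21)
  J=20 → Machine 2 (load: 0+20=20)
  J=19 → Machine 3 (load: 0+19=19)
  J=17 → Machine 4 (load: 0+17=17)
  J=15 → Machine 5 (load: 0+15=15)
  J=13 → Machine 5 (load: 15+13=28)
Machine loads: [21, 20, 19, 17, 28]
Makespan = max = 28 time units


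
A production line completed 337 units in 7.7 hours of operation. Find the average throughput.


Throughput = units / time
= 337 / 7.7
= 43.8 units/hour


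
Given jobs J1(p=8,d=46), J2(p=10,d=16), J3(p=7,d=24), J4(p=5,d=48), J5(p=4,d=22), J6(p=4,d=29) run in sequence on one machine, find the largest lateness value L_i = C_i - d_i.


Lateness per job (L = C - d):
  J1: C=8, d=46, L=-38
  J2: C=18, d=16, L=2
  J3: C=25, d=24, L=1
  J4: C=30, d=48, L=-18
  J5: C=34, d=22, L=12
  J6: C=38, d=29, L=9
Lmax = max(-38, 2, 1, -18, 12, 9)
= 12


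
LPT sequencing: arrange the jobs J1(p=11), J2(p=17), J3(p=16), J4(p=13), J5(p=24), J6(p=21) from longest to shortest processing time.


LPT: sort by longest processing time first
  J5: p=24
  J6: p=21
  J2: p=17
  J3: p=16
  J4: p=13
  J1: p=11
Order: J5 → J6 → J2 → J3 → J4 → J1


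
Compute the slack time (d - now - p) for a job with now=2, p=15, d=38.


Slack = due - current_time - processing
= 38 - 2 - 15
= 21


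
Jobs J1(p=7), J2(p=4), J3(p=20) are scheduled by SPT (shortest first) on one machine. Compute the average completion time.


SPT order: J2 → J1 → J3
Completion times:
  J2: C=4
  J1: C=11
  J3: C=31
Sum = 46, n = 3
Mean flow = 46/3
= 15.33


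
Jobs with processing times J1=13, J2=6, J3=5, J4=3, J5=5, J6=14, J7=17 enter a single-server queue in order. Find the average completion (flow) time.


Completion times:
  J1: completes at 13
  J2: completes at 19
  J3: completes at 24
  J4: completes at 27
  J5: completes at 32
  J6: completes at 46
  J7: completes at 63
Sum = 224
Average = 224/7
= 32.00


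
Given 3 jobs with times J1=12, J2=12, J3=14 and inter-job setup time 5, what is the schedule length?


Makespan = Σ processing + (n-1) × setup
= (12 + 12 + 14) + (3-1)×5
= 38 + 10
= 48 time units


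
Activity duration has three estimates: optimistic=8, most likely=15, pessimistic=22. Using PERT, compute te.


te = (o + 4m + p) / 6
= (8 + 4×15 + 22) / 6
= (8 + 60 + 22) / 6
= 90 / 6
= 15.00


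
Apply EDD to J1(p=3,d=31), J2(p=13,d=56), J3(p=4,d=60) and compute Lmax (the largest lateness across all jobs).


EDD order: J1 → J2 → J3
Completion and lateness:
  J1: C=3, d=31, L=3-31=-28
  J2: C=16, d=56, L=16-56=-40
  J3: C=20, d=60, L=20-60=-40
Lmax = max(-28, -40, -40)
= -28


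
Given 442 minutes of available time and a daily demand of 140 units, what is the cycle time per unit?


Cycle time = available time / demand
= 442 / 140
= 3.16 min/unit


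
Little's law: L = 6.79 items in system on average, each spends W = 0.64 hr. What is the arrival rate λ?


Little's law: L = λW → λ = L / W
= 6.79 / 0.64
= 10.61 per hour


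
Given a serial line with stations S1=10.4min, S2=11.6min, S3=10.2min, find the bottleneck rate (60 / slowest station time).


Bottleneck = longest station time
Station times: [10.4, 11.6, 10.2]
Max = 11.6 min
Rate = 60 / 11.6
= 5.17 units/hour (bottleneck: 11.6min)


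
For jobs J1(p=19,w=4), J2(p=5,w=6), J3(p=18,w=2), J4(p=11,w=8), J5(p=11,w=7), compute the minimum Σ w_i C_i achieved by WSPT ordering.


WSPT order (by p/w): J2 → J4 → J5 → J1 → J3
  J2: C=5, w·C=6×5=30
  J4: C=16, w·C=8×16=128
  J5: C=27, w·C=7×27=189
  J1: C=46, w·C=4×46=184
  J3: C=64, w·C=2×64=128
Σ w·C = 659
= 659


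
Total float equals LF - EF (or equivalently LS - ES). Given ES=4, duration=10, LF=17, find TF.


EF = ES + duration = 4 + 10 = 14
LS = LF - duration = 17 - 10 = 7
Total Float = LF - EF = 17 - 14
(or LS - ES = 7 - 4)
= 3


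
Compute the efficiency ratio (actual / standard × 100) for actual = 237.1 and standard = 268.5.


Efficiency = (actual / standard) × 100
= (237.1 / 268.5) × 100
= 88.3%


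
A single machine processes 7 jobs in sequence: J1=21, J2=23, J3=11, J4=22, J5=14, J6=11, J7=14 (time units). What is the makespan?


Sequential makespan: sum all processing times
= 21 + 23 + 11 + 22 + 14 + 11 + 14
= 116 time units


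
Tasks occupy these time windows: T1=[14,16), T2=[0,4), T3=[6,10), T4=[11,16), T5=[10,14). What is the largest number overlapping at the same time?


Check each time point for overlaps:
  t=11: 2 tasks active (T4, T5)
Max concurrent = 2


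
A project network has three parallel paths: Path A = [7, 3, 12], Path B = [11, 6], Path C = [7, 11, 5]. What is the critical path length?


Path A: 7 + 3 + 12 = 22
Path B: 11 + 6 = 17
Path C: 7 + 11 + 5 = 23
Critical path = longest = max(22, 17, 23)
= 23 (Path C)


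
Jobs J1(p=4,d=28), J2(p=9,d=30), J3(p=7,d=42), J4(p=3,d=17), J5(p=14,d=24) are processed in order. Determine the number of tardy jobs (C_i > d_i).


Completion vs due date:
  J1: C=4, d=28 → on time
  J2: C=13, d=30 → on time
  J3: C=20, d=42 → on time
  J4: C=23, d=17 → TARDY
  J5: C=37, d=24 → TARDY
Tardy jobs: J4, J5
Count = 2


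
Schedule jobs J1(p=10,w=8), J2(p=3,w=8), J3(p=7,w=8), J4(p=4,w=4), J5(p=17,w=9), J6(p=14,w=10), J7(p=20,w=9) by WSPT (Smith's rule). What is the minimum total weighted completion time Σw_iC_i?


WSPT order (by p/w): J2 → J3 → J4 → J1 → J6 → J5 → J7
  J2: C=3, w·C=8×3=24
  J3: C=10, w·C=8×10=80
  J4: C=14, w·C=4×14=56
  J1: C=24, w·C=8×24=192
  J6: C=38, w·C=10×38=380
  J5: C=55, w·C=9×55=495
  J7: C=75, w·C=9×75=675
Σ w·C = 1902
= 1902


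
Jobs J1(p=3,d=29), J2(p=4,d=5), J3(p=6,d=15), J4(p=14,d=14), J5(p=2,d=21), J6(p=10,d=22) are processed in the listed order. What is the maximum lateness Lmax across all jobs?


Lateness per job (L = C - d):
  J1: C=3, d=29, L=-26
  J2: C=7, d=5, L=2
  J3: C=13, d=15, L=-2
  J4: C=27, d=14, L=13
  J5: C=29, d=21, L=8
  J6: C=39, d=22, L=17
Lmax = max(-26, 2, -2, 13, 8, 17)
= 17


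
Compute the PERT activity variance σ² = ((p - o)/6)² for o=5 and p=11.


σ² = ((p - o) / 6)² = (p - o)² / 36
= (11 - 5)² / 36
= 6² / 36
= 36 / 36
= 1.0000


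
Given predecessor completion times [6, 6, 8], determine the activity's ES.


ES = max of all predecessor completion times
Predecessors: [6, 6, 8]
ES = max(6, 6, 8)
= 8


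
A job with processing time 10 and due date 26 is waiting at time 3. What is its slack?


Slack = due - current_time - processing
= 26 - 3 - 10
= 13


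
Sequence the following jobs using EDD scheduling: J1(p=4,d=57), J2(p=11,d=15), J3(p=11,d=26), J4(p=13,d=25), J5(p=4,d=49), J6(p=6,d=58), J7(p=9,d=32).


EDD: sort by earliest due date
  J2: d=15, p=11
  J4: d=25, p=13
  J3: d=26, p=11
  J7: d=32, p=9
  J5: d=49, p=4
  J1: d=57, p=4
  J6: d=58, p=6
Order: J2 → J4 → J3 → J7 → J5 → J1 → J6


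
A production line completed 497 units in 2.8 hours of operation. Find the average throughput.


Throughput = units / time
= 497 / 2.8
= 177.5 units/hour


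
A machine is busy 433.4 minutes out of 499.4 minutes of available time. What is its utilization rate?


Utilization = busy / total × 100
= 433.4 / 499.4 × 100
= 86.8%


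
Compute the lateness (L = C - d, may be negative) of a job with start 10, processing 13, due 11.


Completion = 10 + 13 = 23
Lateness = C - d = 23 - 11
= 12


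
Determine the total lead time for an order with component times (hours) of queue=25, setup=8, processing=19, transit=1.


Lead time = queue + setup + processing + transit
= 25 + 8 + 19 + 1
= 53 hours


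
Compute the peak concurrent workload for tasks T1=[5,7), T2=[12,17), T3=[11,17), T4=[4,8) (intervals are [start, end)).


Check each time point for overlaps:
  t=5: 2 tasks active (T1, T4)
Max concurrent = 2


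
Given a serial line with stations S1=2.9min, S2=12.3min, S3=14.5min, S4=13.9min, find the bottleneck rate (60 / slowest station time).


Bottleneck = longest station time
Station times: [2.9, 12.3, 14.5, 13.9]
Max = 14.5 min
Rate = 60 / 14.5
= 4.14 units/hour (bottleneck: 14.5min)


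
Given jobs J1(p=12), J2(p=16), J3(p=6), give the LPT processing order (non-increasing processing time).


LPT: sort by longest processing time first
  J2: p=16
  J1: p=12
  J3: p=6
Order: J2 → J1 → J3


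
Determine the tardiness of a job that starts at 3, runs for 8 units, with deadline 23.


Completion = start + processing = 3 + 8 = 11
Tardiness = max(0, C - d) = max(0, 11 - 23)
= max(0, -12)
= 0


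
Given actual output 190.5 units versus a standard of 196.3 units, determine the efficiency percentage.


Efficiency = (actual / standard) × 100
= (190.5 / 196.3) × 100
= 97.0%


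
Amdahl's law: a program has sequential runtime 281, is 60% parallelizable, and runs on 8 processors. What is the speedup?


Amdahl's law: T_p = T × ((1-p) + p/N)
= 281 × ((1-0.6) + 0.6/8)
= 281 × (0.40 + 0.0750)
= 281 × 0.4750
= 133.48
Speedup = 281/133.48
= 2.11×


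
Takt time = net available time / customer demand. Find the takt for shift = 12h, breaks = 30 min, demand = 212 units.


Available = 12×60 - 30 = 690 min
Takt time = 690 / 212
= 3.25 min/unit


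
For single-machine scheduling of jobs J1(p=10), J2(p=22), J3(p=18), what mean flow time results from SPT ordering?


SPT order: J1 → J3 → J2
Completion times:
  J1: C=10
  J3: C=28
  J2: C=50
Sum = 88, n = 3
Mean flow = 88/3
= 29.33


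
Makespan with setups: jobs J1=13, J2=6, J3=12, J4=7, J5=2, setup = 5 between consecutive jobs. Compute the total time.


Makespan = Σ processing + (n-1) × setup
= (13 + 6 + 12 + 7 + 2) + (5-1)×5
= 40 + 20
= 60 time units


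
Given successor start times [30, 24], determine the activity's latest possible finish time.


LF = min of all successor start times
Successors start at: [30, 24]
LF = min(30, 24)
= 24


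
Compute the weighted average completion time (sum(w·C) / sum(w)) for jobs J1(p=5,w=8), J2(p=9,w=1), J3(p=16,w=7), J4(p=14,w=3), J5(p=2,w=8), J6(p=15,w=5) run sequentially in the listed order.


Completion times:
  J1: C=5, w×C=8×5=40
  J2: C=14, w×C=1×14=14
  J3: C=30, w×C=7×30=210
  J4: C=44, w×C=3×44=132
  J5: C=46, w×C=8×46=368
  J6: C=61, w×C=5×61=305
Sum w×C = 1069
Sum w = 32
Weighted avg = 1069/32
= 33.41


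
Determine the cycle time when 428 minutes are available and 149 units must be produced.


Cycle time = available time / demand
= 428 / 149
= 2.87 min/unit


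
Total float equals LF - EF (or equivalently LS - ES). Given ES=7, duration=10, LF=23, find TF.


EF = ES + duration = 7 + 10 = 17
LS = LF - duration = 23 - 10 = 13
Total Float = LF - EF = 23 - 17
(or LS - ES = 13 - 7)
= 6


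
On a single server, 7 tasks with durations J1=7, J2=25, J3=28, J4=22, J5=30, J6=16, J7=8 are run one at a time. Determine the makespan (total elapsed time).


Sequential makespan: sum all processing times
= 7 + 25 + 28 + 22 + 30 + 16 + 8
= 136 time units


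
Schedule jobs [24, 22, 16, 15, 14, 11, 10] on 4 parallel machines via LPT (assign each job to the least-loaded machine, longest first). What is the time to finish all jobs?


Jobs (LPT sorted): [24, 22, 16, 15, 14, 11, 10]
Machines: 4
  J=24 → Machine 1 (load: 0+24=24)
  J=22 → Machine 2 (load: 0+22=22)
  J=16 → Machine 3 (load: 0+16=16)
  J=15 → Machine 4 (load: 0+15=15)
  J=14 → Machine 4 (load: 15+14=29)
  J=11 → Machine 3 (load: 16+11=27)
  J=10 → Machine 2 (load: 22+10=32)
Machine loads: [24, 32, 27, 29]
Makespan = max = 32 time units


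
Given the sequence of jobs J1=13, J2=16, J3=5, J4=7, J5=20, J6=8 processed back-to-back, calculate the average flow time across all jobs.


Completion times:
  J1: completes at 13
  J2: completes at 29
  J3: completes at 34
  J4: completes at 41
  J5: completes at 61
  J6: completes at 69
Sum = 247
Average = 247/6
= 41.17


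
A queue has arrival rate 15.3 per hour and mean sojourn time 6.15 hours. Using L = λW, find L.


Little's law: L = λ × W
= 15.3 × 6.15
= 94.10


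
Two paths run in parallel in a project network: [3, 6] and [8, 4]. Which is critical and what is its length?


Path A: 3 + 6 = 9
Path B: 8 + 4 = 12
Critical path = longest = max(9, 12)
= 12 (Path B)


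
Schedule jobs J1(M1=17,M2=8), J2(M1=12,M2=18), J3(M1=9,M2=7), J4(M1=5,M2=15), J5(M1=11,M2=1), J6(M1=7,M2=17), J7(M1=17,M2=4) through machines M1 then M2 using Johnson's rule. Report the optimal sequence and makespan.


Johnson's rule:
Group 1 (M1≤M2, sort by M1): ['J4', 'J6', 'J2']
Group 2 (M1>M2, sort desc M2): ['J1', 'J3', 'J7', 'J5']
Sequence: J4 → J6 → J2 → J1 → J3 → J7 → J5
Makespan calculation:
  J4: M1 done=5, M2 done=20
  J6: M1 done=12, M2 done=37
  J2: M1 done=24, M2 done=55
  J1: M1 done=41, M2 done=63
  J3: M1 done=50, M2 done=70
  J7: M1 done=67, M2 done=74
  J5: M1 done=78, M2 done=79
= Sequence: J4 → J6 → J2 → J1 → J3 → J7 → J5, Makespan: 79


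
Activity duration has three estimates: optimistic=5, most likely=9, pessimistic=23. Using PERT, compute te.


te = (o + 4m + p) / 6
= (5 + 4×9 + 23) / 6
= (5 + 36 + 23) / 6
= 64 / 6
= 10.67


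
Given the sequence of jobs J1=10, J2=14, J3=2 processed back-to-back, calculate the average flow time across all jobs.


Completion times:
  J1: completes at 10
  J2: completes at 24
  J3: completes at 26
Sum = 60
Average = 60/3
= 20.00


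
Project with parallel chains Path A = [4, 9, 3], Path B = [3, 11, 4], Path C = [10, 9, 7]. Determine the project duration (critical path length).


Path A: 4 + 9 + 3 = 16
Path B: 3 + 11 + 4 = 18
Path C: 10 + 9 + 7 = 26
Critical path = longest = max(16, 18, 26)
= 26 (Path C)


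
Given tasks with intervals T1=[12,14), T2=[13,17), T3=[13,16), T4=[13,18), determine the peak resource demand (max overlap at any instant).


Check each time point for overlaps:
  t=13: 4 tasks active (T1, T2, T3, T4)
Max concurrent = 4


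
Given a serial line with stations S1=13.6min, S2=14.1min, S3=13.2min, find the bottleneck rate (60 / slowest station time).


Bottleneck = longest station time
Station times: [13.6, 14.1, 13.2]
Max = 14.1 min
Rate = 60 / 14.1
= 4.26 units/hour (bottleneck: 14.1min)


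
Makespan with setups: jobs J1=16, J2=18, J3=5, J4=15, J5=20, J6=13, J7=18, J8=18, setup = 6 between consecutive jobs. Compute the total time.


Makespan = Σ processing + (n-1) × setup
= (16 + 18 + 5 + 15 + 20 + 13 + 18 + 18) + (8-1)×6
= 123 + 42
= 165 time units


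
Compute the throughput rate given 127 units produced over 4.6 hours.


Throughput = units / time
= 127 / 4.6
= 27.6 units/hour


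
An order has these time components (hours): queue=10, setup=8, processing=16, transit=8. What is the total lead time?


Lead time = queue + setup + processing + transit
= 10 + 8 + 16 + 8
= 42 hours


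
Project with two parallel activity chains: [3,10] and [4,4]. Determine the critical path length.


Path A: 3 + 10 = 13
Path B: 4 + 4 = 8
Critical path = longest = max(13, 8)
= 13 (Path A)


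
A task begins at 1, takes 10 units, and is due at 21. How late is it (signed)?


Completion = 1 + 10 = 11
Lateness = C - d = 11 - 21
= -10


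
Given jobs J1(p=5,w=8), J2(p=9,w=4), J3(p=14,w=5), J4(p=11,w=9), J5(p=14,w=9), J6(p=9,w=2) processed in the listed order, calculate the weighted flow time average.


Completion times:
  J1: C=5, w×C=8×5=40
  J2: C=14, w×C=4×14=56
  J3: C=28, w×C=5×28=140
  J4: C=39, w×C=9×39=351
  J5: C=53, w×C=9×53=477
  J6: C=62, w×C=2×62=124
Sum w×C = 1188
Sum w = 37
Weighted avg = 1188/37
= 32.11


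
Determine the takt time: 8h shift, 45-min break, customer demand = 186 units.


Available = 8×60 - 45 = 435 min
Takt time = 435 / 186
= 2.34 min/unit


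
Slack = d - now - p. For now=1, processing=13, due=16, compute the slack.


Slack = due - current_time - processing
= 16 - 1 - 13
= 2


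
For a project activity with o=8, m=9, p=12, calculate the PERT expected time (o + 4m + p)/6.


te = (o + 4m + p) / 6
= (8 + 4×9 + 12) / 6
= (8 + 36 + 12) / 6
= 56 / 6
= 9.33


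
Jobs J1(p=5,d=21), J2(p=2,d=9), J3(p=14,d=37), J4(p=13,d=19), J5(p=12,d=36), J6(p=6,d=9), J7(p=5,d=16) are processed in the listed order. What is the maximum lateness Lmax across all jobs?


Lateness per job (L = C - d):
  J1: C=5, d=21, L=-16
  J2: C=7, d=9, L=-2
  J3: C=21, d=37, L=-16
  J4: C=34, d=19, L=15
  J5: C=46, d=36, L=10
  J6: C=52, d=9, L=43
  J7: C=57, d=16, L=41
Lmax = max(-16, -2, -16, 15, 10, 43, 41)
= 43


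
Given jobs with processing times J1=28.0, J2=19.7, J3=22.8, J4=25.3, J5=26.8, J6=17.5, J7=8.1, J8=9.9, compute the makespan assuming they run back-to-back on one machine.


Sequential makespan: sum all processing times
= 28.0 + 19.7 + 22.8 + 25.3 + 26.8 + 17.5 + 8.1 + 9.9
= 158.1 time units


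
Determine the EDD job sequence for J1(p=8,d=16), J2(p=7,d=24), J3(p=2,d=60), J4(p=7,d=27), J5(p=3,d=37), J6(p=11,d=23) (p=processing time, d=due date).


EDD: sort by earliest due date
  J1: d=16, p=8
  J6: d=23, p=11
  J2: d=24, p=7
  J4: d=27, p=7
  J5: d=37, p=3
  J3: d=60, p=2
Order: J1 → J6 → J2 → J4 → J5 → J3


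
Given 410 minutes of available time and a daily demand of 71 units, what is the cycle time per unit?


Cycle time = available time / demand
= 410 / 71
= 5.77 min/unit


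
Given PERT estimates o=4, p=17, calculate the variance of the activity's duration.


σ² = ((p - o) / 6)² = (p - o)² / 36
= (17 - 4)² / 36
= 13² / 36
= 169 / 36
= 4.6944


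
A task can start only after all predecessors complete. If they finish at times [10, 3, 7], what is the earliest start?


ES = max of all predecessor completion times
Predecessors: [10, 3, 7]
ES = max(10, 3, 7)
= 10


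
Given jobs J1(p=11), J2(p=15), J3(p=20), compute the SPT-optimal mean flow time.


SPT order: J1 → J2 → J3
Completion times:
  J1: C=11
  J2: C=26
  J3: C=46
Sum = 83, n = 3
Mean flow = 83/3
= 27.67


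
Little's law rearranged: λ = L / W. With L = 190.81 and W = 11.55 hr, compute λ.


Little's law: L = λW → λ = L / W
= 190.81 / 11.55
= 16.52 per hour


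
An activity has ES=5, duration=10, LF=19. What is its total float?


EF = ES + duration = 5 + 10 = 15
LS = LF - duration = 19 - 10 = 9
Total Float = LF - EF = 19 - 15
(or LS - ES = 9 - 5)
= 4


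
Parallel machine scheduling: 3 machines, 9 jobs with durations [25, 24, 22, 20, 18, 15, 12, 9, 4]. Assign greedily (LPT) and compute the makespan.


Jobs (LPT sorted): [25, 24, 22, 20, 18, 15, 12, 9, 4]
Machines: 3
  J=25 → Machine 1 (load: 0+25=25)
  J=24 → Machine 2 (load: 0+24=24)
  J=22 → Machine 3 (load: 0+22=22)
  J=20 → Machine 3 (load: 22+20=42)
  J=18 → Machine 2 (load: 24+18=42)
  J=15 → Machine 1 (load: 25+15=40)
  J=12 → Machine 1 (load: 40+12=52)
  J=9 → Machine 2 (load: 42+9=51)
  J=4 → Machine 3 (load: 42+4=46)
Machine loads: [52, 51, 46]
Makespan = max = 52 time units


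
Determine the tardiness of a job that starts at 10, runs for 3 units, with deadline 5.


Completion = start + processing = 10 + 3 = 13
Tardiness = max(0, C - d) = max(0, 13 - 5)
= max(0, 8)
= 8
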